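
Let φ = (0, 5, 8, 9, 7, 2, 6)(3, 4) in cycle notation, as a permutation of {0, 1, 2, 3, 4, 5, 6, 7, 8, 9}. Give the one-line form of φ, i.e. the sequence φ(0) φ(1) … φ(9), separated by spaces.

Each element maps to the next entry in its cycle (wrapping to the front): 0→5, 1→1, 2→6, 3→4, 4→3, 5→8, 6→0, 7→2, 8→9, 9→7.
Listing these in domain order gives 5 1 6 4 3 8 0 2 9 7.

5 1 6 4 3 8 0 2 9 7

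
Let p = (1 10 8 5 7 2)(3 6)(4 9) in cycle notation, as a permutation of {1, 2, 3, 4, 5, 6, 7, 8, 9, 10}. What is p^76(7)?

8

7 lies in the 6-cycle (1 10 8 5 7 2).
Since the cycle has length 6, p^76 acts on it the same as p^4 (76 mod 6 = 4).
Advancing 4 steps from 7: 7 → 2 → 1 → 10 → 8.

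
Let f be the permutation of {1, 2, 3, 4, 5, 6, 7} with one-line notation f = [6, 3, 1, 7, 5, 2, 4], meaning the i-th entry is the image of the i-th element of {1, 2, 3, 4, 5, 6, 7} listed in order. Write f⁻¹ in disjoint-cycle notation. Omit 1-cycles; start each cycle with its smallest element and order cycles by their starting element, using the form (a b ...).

The cycle decomposition of f is (1 6 2 3)(4 7).
Reversing each cycle (and rotating so the smallest element leads) gives f⁻¹ = (1 3 2 6)(4 7).

(1 3 2 6)(4 7)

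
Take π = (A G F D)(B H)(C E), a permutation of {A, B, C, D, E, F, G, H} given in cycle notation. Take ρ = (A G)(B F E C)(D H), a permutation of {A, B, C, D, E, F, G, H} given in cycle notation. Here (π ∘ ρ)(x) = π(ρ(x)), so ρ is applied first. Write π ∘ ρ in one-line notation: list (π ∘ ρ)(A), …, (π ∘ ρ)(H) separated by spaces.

For each element, apply ρ then π: A → G → F; B → F → D; C → B → H; D → H → B; E → C → E; F → E → C; G → A → G; H → D → A.
So π ∘ ρ in one-line form is F D H B E C G A.

F D H B E C G A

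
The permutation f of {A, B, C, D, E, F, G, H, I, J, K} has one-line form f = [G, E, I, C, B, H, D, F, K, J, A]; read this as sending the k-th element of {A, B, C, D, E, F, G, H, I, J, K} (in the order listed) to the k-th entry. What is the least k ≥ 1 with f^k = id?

6

Decomposing into disjoint cycles gives cycle lengths 6, 2, 2, 1.
The order of f is the least common multiple of its cycle lengths: lcm(6, 2, 2) = 6.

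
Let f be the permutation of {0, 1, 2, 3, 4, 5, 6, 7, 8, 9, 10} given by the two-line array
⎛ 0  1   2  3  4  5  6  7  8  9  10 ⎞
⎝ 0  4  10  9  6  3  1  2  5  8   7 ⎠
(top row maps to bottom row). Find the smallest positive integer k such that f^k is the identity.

Decomposing into disjoint cycles gives cycle lengths 4, 3, 3, 1.
The order is lcm(4, 3, 3) = 12.

12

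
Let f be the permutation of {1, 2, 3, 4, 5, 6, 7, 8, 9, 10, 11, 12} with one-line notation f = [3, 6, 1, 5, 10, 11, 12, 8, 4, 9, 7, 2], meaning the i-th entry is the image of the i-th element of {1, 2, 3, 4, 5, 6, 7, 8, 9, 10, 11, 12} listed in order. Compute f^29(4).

5

Tracing 4 → 5 → … returns to 4 after 4 steps, so 4 lies in a 4-cycle (4, 5, 10, 9).
Since the cycle has length 4, f^29 acts on it the same as f^1 (29 mod 4 = 1).
Advancing 1 step from 4: 4 → 5.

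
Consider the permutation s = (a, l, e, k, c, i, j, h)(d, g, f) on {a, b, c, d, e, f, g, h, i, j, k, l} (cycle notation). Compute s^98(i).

h

i lies in the 8-cycle (a, l, e, k, c, i, j, h).
On an 8-cycle, s^8 is the identity, so s^98 = s^2 there (98 ≡ 2 mod 8).
Advancing 2 steps from i: i → j → h.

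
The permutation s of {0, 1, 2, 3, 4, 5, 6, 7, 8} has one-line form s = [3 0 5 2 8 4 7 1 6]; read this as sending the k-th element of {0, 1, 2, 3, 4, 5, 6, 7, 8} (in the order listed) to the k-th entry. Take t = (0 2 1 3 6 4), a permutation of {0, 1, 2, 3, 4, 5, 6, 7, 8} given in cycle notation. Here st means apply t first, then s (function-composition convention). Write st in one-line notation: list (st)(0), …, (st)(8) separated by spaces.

5 2 0 7 3 4 8 1 6

For each element, apply t then s: 0 → 2 → 5; 1 → 3 → 2; 2 → 1 → 0; 3 → 6 → 7; 4 → 0 → 3; 5 → 5 → 4; 6 → 4 → 8; 7 → 7 → 1; 8 → 8 → 6.
Collecting the images, st = [5 2 0 7 3 4 8 1 6].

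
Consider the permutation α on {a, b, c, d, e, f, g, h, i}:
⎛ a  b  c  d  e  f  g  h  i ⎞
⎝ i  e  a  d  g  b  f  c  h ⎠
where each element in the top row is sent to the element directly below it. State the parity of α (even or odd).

even

In disjoint-cycle form the cycle lengths are 4, 4, 1.
A cycle of length ℓ contributes ℓ−1 transpositions, so α is a product of 3 + 3 = 6 transpositions — even.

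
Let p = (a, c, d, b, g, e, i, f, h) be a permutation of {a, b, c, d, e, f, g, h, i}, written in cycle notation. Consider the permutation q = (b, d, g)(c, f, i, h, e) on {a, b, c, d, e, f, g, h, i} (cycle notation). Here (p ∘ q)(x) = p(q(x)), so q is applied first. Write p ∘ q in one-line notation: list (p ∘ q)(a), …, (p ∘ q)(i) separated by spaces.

c b h e d f g i a

(p ∘ q)(x) = p(q(x)). Computing each image: p(q(a)) = p(a) = c, p(q(b)) = p(d) = b, p(q(c)) = p(f) = h, p(q(d)) = p(g) = e, p(q(e)) = p(c) = d, p(q(f)) = p(i) = f, p(q(g)) = p(b) = g, p(q(h)) = p(e) = i, p(q(i)) = p(h) = a.
Hence p ∘ q = [c b h e d f g i a].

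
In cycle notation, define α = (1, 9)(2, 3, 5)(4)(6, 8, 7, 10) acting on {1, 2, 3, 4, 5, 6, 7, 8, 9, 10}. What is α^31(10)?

10 lies in the 4-cycle (6, 8, 7, 10).
Powers repeat with period 4 on this cycle, and 31 mod 4 = 3, so α^31(10) = α^3(10).
Stepping 3 places around the cycle: 10 → 6 → 8 → 7.

7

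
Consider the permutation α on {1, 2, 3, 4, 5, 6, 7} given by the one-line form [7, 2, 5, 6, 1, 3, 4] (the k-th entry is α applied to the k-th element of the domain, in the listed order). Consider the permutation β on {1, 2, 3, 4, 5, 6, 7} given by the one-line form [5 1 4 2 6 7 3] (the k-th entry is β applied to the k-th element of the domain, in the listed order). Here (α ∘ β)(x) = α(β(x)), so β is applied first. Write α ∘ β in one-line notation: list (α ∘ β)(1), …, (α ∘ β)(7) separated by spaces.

1 7 6 2 3 4 5

(α ∘ β)(x) = α(β(x)). Computing each image: α(β(1)) = α(5) = 1, α(β(2)) = α(1) = 7, α(β(3)) = α(4) = 6, α(β(4)) = α(2) = 2, α(β(5)) = α(6) = 3, α(β(6)) = α(7) = 4, α(β(7)) = α(3) = 5.
Hence α ∘ β = [1 7 6 2 3 4 5].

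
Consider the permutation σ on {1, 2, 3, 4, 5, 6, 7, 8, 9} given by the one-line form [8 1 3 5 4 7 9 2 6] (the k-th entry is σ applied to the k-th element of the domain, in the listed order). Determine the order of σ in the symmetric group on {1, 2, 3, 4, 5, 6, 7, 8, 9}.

6

Writing σ as disjoint cycles, the cycle lengths are 3, 3, 2, 1.
The order is lcm(3, 3, 2) = 6.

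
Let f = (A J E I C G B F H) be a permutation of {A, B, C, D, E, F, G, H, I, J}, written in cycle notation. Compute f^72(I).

I

I lies in the 9-cycle (A J E I C G B F H).
Since the cycle has length 9, f^72 acts on it the same as f^0 (72 mod 9 = 0).
So f^72(I) = I.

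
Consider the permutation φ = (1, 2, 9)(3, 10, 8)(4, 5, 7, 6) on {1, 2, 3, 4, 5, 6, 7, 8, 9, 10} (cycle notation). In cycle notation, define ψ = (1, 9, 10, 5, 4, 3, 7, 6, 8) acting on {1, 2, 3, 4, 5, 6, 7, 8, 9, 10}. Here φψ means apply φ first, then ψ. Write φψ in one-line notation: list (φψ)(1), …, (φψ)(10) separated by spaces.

Chase each element through φ then ψ: 1 → 2 → 2; 2 → 9 → 10; 3 → 10 → 5; 4 → 5 → 4; 5 → 7 → 6; 6 → 4 → 3; 7 → 6 → 8; 8 → 3 → 7; 9 → 1 → 9; 10 → 8 → 1.
So φψ in one-line form is 2 10 5 4 6 3 8 7 9 1.

2 10 5 4 6 3 8 7 9 1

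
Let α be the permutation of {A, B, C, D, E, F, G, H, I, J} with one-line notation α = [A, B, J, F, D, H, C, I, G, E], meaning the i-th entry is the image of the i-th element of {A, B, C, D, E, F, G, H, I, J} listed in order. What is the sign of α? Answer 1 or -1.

-1

In disjoint-cycle form the cycle lengths are 8, 1, 1.
A cycle is odd iff its length is even; α has 1 even-length cycle, so sgn(α) = (−1)^1 and α is odd.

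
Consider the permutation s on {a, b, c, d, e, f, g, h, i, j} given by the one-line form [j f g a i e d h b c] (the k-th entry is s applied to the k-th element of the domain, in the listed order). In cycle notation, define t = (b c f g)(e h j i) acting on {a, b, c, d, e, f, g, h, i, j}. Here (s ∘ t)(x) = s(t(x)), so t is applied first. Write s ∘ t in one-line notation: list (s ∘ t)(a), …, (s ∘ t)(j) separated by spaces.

j g e a h d f c i b

(s ∘ t)(x) = s(t(x)). Computing each image: s(t(a)) = s(a) = j, s(t(b)) = s(c) = g, s(t(c)) = s(f) = e, s(t(d)) = s(d) = a, s(t(e)) = s(h) = h, s(t(f)) = s(g) = d, s(t(g)) = s(b) = f, s(t(h)) = s(j) = c, s(t(i)) = s(e) = i, s(t(j)) = s(i) = b.
Hence s ∘ t = [j g e a h d f c i b].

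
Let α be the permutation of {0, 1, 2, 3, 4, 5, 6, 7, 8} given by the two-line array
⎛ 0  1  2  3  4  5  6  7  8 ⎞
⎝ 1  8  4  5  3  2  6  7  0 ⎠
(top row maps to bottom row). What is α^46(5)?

4

Tracing 5 → 2 → … returns to 5 after 4 steps, so 5 lies in a 4-cycle (2, 4, 3, 5).
Powers repeat with period 4 on this cycle, and 46 mod 4 = 2, so α^46(5) = α^2(5).
Stepping 2 places around the cycle: 5 → 2 → 4.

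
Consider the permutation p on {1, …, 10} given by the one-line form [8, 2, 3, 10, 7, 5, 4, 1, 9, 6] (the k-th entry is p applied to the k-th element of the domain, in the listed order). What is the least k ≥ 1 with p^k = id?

10

Writing p as disjoint cycles, the cycle lengths are 5, 2, 1, 1, 1.
The order is lcm(5, 2) = 10.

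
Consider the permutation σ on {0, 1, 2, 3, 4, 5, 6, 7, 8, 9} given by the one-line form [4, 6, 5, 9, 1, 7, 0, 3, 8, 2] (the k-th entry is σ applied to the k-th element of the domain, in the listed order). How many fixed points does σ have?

1

The fixed points (elements with σ(x) = x) are {8}, so there is 1.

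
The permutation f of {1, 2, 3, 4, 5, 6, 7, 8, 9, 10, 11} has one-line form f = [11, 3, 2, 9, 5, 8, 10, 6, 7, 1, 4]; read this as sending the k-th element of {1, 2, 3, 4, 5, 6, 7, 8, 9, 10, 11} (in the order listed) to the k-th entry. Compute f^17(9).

4

Tracing 9 → 7 → … returns to 9 after 6 steps, so 9 lies in a 6-cycle (1, 11, 4, 9, 7, 10).
Powers repeat with period 6 on this cycle, and 17 mod 6 = 5, so f^17(9) = f^5(9).
Stepping 5 places around the cycle: 9 → 7 → 10 → 1 → 11 → 4.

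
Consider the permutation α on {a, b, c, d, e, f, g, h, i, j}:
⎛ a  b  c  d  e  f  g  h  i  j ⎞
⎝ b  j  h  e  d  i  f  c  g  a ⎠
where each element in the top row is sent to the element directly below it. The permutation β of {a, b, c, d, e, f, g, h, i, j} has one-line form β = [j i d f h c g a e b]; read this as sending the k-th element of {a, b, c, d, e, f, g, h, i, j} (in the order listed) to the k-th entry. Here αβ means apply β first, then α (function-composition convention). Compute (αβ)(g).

β(g) = g, then α(g) = f; composing gives (αβ)(g) = f.

f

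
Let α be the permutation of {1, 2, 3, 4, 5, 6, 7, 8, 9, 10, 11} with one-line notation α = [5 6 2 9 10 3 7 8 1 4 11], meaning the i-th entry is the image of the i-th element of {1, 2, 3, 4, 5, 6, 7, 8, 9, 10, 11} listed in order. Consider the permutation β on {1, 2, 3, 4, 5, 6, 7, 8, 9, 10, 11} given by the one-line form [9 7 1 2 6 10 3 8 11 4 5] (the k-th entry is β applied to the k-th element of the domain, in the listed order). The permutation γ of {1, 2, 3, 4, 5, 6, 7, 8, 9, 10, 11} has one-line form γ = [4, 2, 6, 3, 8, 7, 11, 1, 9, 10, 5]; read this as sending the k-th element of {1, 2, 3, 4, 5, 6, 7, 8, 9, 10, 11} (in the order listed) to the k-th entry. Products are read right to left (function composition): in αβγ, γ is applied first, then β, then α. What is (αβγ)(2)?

7

Chase 2: γ(2) = 2; β(2) = 7; α(7) = 7. Hence (αβγ)(2) = 7.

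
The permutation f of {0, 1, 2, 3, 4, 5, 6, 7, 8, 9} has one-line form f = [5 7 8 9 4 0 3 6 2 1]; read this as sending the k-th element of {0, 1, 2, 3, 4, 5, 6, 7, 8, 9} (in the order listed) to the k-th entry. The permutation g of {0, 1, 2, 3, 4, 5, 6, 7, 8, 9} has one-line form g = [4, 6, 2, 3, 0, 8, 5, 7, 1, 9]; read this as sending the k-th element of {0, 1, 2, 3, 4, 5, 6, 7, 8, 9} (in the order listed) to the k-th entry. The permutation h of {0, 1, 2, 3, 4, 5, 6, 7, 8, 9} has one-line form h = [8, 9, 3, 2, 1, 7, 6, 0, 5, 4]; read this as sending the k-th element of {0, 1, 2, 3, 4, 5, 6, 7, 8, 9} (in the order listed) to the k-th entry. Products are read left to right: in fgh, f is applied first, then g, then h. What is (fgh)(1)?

0

Apply the permutations in order: f(1) = 7, then g(7) = 7, then h(7) = 0. So (fgh)(1) = 0.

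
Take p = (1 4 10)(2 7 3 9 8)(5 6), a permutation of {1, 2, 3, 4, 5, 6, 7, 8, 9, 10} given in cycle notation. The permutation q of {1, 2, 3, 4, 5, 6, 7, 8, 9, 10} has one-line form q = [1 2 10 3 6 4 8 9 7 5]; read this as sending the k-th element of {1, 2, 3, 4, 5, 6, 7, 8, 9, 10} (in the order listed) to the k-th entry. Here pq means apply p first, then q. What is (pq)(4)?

5

p(4) = 10, then q(10) = 5; composing gives (pq)(4) = 5.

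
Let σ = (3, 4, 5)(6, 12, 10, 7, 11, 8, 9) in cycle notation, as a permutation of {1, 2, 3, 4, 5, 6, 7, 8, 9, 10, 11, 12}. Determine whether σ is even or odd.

even

The cycle lengths are 7, 3, 1, 1.
A cycle is odd iff its length is even; σ has 0 even-length cycles, so sgn(σ) = (−1)^0 and σ is even.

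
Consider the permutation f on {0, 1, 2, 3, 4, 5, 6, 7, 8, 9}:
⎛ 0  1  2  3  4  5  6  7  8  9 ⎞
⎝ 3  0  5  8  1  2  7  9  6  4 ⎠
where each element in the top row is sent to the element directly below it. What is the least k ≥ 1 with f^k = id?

8

The disjoint-cycle form of f has cycle lengths 8, 2.
Since disjoint cycles commute, ord(f) = lcm(8, 2) = 8.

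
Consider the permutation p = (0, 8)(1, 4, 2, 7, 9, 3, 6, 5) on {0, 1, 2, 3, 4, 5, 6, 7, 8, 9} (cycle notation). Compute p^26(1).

1 lies in the 8-cycle (1, 4, 2, 7, 9, 3, 6, 5).
Powers repeat with period 8 on this cycle, and 26 mod 8 = 2, so p^26(1) = p^2(1).
Advancing 2 steps from 1: 1 → 4 → 2.

2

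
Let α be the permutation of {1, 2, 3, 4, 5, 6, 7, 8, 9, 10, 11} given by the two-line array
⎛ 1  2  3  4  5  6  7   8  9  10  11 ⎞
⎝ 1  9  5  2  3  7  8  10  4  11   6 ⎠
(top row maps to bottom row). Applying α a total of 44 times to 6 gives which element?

Tracing 6 → 7 → … returns to 6 after 5 steps, so 6 lies in a 5-cycle (6, 7, 8, 10, 11).
On a 5-cycle, α^5 is the identity, so α^44 = α^4 there (44 ≡ 4 mod 5).
Stepping 4 places around the cycle: 6 → 7 → 8 → 10 → 11.

11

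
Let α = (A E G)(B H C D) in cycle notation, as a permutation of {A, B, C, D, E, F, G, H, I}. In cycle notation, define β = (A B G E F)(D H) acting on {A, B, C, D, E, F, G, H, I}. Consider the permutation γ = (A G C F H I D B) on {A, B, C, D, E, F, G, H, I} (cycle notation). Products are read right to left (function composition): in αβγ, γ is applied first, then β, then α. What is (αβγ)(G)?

Chase G: γ(G) = C; β(C) = C; α(C) = D. Hence (αβγ)(G) = D.

D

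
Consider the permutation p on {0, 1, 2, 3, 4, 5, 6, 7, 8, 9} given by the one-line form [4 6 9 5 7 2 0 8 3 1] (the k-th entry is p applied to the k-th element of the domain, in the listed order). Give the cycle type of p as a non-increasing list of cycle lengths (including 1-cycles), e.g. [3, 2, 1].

[10]

The disjoint cycles are (0, 4, 7, 8, 3, 5, 2, 9, 1, 6), with lengths 10 in non-increasing order.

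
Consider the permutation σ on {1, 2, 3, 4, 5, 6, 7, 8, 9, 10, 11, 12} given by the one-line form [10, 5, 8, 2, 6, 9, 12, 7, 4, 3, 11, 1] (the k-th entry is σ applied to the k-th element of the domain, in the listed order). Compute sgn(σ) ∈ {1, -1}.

-1

In disjoint-cycle form the cycle lengths are 6, 5, 1.
A cycle is odd iff its length is even; σ has 1 even-length cycle, so sgn(σ) = (−1)^1 and σ is odd.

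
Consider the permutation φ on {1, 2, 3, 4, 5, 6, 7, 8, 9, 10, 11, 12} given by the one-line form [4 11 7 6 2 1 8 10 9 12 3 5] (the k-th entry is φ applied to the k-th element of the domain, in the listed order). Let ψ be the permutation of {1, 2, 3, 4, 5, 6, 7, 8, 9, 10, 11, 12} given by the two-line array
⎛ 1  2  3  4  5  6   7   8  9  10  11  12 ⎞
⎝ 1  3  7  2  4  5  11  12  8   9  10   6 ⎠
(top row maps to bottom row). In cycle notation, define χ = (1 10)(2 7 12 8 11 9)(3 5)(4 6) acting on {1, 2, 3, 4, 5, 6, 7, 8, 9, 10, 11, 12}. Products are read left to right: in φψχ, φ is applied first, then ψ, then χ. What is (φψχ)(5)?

5

(φψχ)(5) = χ(ψ(φ(5))). φ(5) = 2, then ψ(2) = 3, then χ(3) = 5, so the result is 5.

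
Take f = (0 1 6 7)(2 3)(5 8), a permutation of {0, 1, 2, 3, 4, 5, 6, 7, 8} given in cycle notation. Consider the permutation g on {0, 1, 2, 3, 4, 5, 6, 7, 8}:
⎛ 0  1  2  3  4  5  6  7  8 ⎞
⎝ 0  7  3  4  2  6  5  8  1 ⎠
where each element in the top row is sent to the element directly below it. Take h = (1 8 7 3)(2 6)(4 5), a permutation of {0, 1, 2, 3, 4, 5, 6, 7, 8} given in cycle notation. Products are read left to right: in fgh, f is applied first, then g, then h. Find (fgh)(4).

6

Chase 4: f(4) = 4; g(4) = 2; h(2) = 6. Hence (fgh)(4) = 6.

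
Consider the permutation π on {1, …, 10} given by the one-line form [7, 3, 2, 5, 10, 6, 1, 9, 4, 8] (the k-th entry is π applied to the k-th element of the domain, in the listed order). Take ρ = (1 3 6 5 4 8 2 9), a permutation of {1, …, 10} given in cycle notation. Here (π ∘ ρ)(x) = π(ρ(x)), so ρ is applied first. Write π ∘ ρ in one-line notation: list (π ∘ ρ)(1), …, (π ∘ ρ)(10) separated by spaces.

2 4 6 9 5 10 1 3 7 8

(π ∘ ρ)(x) = π(ρ(x)). Computing each image: π(ρ(1)) = π(3) = 2, π(ρ(2)) = π(9) = 4, π(ρ(3)) = π(6) = 6, π(ρ(4)) = π(8) = 9, π(ρ(5)) = π(4) = 5, π(ρ(6)) = π(5) = 10, π(ρ(7)) = π(7) = 1, π(ρ(8)) = π(2) = 3, π(ρ(9)) = π(1) = 7, π(ρ(10)) = π(10) = 8.
Hence π ∘ ρ = [2 4 6 9 5 10 1 3 7 8].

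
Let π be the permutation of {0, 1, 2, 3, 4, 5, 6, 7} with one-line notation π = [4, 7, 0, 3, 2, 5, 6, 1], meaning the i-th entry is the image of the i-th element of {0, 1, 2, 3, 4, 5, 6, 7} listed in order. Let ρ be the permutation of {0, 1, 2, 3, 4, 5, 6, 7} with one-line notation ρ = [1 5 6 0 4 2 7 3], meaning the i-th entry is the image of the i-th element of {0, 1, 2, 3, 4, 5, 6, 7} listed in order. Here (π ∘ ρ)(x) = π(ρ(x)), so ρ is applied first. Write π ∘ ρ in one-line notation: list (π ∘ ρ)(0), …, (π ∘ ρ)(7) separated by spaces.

For each element, apply ρ then π: 0 → 1 → 7; 1 → 5 → 5; 2 → 6 → 6; 3 → 0 → 4; 4 → 4 → 2; 5 → 2 → 0; 6 → 7 → 1; 7 → 3 → 3.
So π ∘ ρ in one-line form is 7 5 6 4 2 0 1 3.

7 5 6 4 2 0 1 3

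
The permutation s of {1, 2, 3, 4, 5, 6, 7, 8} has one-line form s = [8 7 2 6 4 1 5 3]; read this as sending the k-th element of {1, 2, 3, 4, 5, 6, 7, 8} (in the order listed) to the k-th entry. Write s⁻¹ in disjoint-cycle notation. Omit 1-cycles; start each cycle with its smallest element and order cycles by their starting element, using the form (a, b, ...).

(1, 6, 4, 5, 7, 2, 3, 8)

First write s in disjoint cycles: (1, 8, 3, 2, 7, 5, 4, 6).
Reversing each cycle (and rotating so the smallest element leads) gives s⁻¹ = (1, 6, 4, 5, 7, 2, 3, 8).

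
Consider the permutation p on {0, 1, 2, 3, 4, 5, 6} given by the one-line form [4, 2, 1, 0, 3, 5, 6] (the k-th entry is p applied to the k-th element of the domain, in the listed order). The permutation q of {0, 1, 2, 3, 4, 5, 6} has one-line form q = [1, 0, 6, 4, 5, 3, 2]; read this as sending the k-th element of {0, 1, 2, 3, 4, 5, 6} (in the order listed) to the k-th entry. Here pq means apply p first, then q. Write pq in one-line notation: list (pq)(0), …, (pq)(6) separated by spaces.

5 6 0 1 4 3 2

For each element, apply p then q: 0 → 4 → 5; 1 → 2 → 6; 2 → 1 → 0; 3 → 0 → 1; 4 → 3 → 4; 5 → 5 → 3; 6 → 6 → 2.
So pq in one-line form is 5 6 0 1 4 3 2.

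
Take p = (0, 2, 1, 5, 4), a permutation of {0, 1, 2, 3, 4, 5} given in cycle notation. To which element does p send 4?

0

In the cycle (0, 2, 1, 5, 4), 4 is followed by 0, so p(4) = 0.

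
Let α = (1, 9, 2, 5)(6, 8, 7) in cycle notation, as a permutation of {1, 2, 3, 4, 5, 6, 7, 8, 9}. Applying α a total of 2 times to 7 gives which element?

7 lies in the 3-cycle (6, 8, 7).
Stepping 2 places around the cycle: 7 → 6 → 8.

8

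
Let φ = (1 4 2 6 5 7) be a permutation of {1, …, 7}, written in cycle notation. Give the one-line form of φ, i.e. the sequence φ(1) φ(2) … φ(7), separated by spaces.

4 6 3 2 7 5 1

Reading each image from the cycles: 1↦4, 2↦6, 3↦3, 4↦2, 5↦7, 6↦5, 7↦1.
So the one-line form is 4 6 3 2 7 5 1.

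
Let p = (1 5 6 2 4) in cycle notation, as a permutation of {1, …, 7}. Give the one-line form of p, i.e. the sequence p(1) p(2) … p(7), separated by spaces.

Reading each image from the cycles: 1↦5, 2↦4, 3↦3, 4↦1, 5↦6, 6↦2, 7↦7.
Listing these in domain order gives 5 4 3 1 6 2 7.

5 4 3 1 6 2 7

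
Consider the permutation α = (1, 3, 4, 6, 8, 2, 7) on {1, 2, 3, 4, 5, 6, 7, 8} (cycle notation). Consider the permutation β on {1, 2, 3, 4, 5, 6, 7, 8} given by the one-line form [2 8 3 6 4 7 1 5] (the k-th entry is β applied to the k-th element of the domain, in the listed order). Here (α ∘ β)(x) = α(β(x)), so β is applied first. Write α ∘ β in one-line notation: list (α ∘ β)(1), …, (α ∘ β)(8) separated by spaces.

7 2 4 8 6 1 3 5

(α ∘ β)(x) = α(β(x)). Computing each image: α(β(1)) = α(2) = 7, α(β(2)) = α(8) = 2, α(β(3)) = α(3) = 4, α(β(4)) = α(6) = 8, α(β(5)) = α(4) = 6, α(β(6)) = α(7) = 1, α(β(7)) = α(1) = 3, α(β(8)) = α(5) = 5.
Hence α ∘ β = [7 2 4 8 6 1 3 5].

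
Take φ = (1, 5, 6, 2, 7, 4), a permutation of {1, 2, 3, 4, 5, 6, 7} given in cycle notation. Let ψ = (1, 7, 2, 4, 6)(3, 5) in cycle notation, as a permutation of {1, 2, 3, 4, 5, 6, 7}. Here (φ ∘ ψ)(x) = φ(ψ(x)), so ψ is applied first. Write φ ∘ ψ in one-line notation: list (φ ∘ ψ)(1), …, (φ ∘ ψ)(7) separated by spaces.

4 1 6 2 3 5 7

Chase each element through ψ then φ: 1 → 7 → 4; 2 → 4 → 1; 3 → 5 → 6; 4 → 6 → 2; 5 → 3 → 3; 6 → 1 → 5; 7 → 2 → 7.
Collecting the images, φ ∘ ψ = [4 1 6 2 3 5 7].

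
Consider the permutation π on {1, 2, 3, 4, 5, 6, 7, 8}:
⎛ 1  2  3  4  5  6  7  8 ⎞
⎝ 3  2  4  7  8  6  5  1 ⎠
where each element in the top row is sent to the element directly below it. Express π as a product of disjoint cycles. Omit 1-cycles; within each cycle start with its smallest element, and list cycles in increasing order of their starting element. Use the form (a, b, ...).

Iterating π from 1 gives 1 → 3 → 4 → 7 → 5 → 8 → 1; that is the 6-cycle (1, 3, 4, 7, 5, 8).
Continuing from each remaining unvisited element yields (1, 3, 4, 7, 5, 8).

(1, 3, 4, 7, 5, 8)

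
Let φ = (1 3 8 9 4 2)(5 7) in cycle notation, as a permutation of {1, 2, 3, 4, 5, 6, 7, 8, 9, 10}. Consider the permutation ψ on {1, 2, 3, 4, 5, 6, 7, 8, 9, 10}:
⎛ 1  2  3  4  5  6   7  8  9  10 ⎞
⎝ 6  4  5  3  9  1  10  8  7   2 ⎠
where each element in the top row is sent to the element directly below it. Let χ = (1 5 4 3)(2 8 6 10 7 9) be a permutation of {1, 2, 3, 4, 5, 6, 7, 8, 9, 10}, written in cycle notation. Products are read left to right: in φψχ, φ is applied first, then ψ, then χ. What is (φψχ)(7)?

2

(φψχ)(7) = χ(ψ(φ(7))). φ(7) = 5, then ψ(5) = 9, then χ(9) = 2, so the result is 2.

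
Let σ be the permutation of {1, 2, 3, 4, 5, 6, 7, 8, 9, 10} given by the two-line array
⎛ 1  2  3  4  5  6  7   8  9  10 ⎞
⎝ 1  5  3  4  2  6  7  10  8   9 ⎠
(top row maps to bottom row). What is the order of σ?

6

The disjoint-cycle form of σ has cycle lengths 3, 2, 1, 1, 1, 1, 1.
The order is lcm(3, 2) = 6.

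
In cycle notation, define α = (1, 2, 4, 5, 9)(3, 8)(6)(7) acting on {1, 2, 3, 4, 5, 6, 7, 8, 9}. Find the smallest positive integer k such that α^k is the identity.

The cycle type of α is (5, 2, 1, 1).
The order is lcm(5, 2) = 10.

10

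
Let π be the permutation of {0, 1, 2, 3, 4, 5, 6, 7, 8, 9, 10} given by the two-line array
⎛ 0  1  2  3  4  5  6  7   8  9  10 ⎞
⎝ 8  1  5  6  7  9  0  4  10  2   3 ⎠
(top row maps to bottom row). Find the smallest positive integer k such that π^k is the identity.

30

Writing π as disjoint cycles, the cycle lengths are 5, 3, 2, 1.
The order is lcm(5, 3, 2) = 30.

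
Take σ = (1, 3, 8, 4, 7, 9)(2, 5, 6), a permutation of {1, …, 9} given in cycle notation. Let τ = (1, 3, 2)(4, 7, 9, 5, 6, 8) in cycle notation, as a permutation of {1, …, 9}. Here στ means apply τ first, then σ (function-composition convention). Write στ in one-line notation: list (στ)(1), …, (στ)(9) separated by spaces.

8 3 5 9 2 4 1 7 6

For each element, apply τ then σ: 1 → 3 → 8; 2 → 1 → 3; 3 → 2 → 5; 4 → 7 → 9; 5 → 6 → 2; 6 → 8 → 4; 7 → 9 → 1; 8 → 4 → 7; 9 → 5 → 6.
So στ in one-line form is 8 3 5 9 2 4 1 7 6.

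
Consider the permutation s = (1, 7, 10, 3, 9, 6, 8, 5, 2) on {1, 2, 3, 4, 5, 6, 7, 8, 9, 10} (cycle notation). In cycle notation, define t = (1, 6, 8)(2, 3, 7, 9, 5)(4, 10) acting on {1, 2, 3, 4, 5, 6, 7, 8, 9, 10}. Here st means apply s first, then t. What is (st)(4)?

First apply s: s(4) = 4, then t(4) = 10. Thus (st)(4) = 10.

10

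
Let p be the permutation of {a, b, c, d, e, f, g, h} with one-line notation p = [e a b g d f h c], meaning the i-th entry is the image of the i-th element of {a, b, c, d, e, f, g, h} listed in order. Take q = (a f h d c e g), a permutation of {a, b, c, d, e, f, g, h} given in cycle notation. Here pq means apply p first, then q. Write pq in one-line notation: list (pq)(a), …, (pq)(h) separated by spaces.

(pq)(x) = q(p(x)). Computing each image: q(p(a)) = q(e) = g, q(p(b)) = q(a) = f, q(p(c)) = q(b) = b, q(p(d)) = q(g) = a, q(p(e)) = q(d) = c, q(p(f)) = q(f) = h, q(p(g)) = q(h) = d, q(p(h)) = q(c) = e.
Hence pq = [g f b a c h d e].

g f b a c h d e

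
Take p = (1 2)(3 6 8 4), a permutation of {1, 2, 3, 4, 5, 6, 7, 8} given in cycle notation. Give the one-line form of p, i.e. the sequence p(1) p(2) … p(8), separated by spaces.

Reading each image from the cycles: 1→2, 2→1, 3→6, 4→3, 5→5, 6→8, 7→7, 8→4.
Listing these in domain order gives 2 1 6 3 5 8 7 4.

2 1 6 3 5 8 7 4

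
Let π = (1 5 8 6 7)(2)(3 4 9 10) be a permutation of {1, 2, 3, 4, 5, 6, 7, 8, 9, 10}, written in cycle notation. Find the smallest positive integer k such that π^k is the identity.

20

The disjoint cycles have lengths 5, 4, 1.
Since disjoint cycles commute, ord(π) = lcm(5, 4) = 20.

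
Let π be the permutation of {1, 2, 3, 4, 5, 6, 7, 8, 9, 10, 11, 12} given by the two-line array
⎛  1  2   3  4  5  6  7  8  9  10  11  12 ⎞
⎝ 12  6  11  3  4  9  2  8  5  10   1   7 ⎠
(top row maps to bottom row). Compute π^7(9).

Tracing 9 → 5 → … returns to 9 after 10 steps, so 9 lies in a 10-cycle (1 12 7 2 6 9 5 4 3 11).
Stepping 7 places around the cycle: 9 → 5 → 4 → 3 → 11 → 1 → 12 → 7.

7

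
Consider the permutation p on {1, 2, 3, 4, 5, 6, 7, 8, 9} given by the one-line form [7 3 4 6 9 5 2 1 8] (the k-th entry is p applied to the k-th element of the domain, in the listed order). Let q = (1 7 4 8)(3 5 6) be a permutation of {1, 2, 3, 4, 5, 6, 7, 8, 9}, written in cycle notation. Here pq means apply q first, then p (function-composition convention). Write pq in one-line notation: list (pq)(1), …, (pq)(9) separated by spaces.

2 3 9 1 5 4 6 7 8

(pq)(x) = p(q(x)). Computing each image: p(q(1)) = p(7) = 2, p(q(2)) = p(2) = 3, p(q(3)) = p(5) = 9, p(q(4)) = p(8) = 1, p(q(5)) = p(6) = 5, p(q(6)) = p(3) = 4, p(q(7)) = p(4) = 6, p(q(8)) = p(1) = 7, p(q(9)) = p(9) = 8.
Hence pq = [2 3 9 1 5 4 6 7 8].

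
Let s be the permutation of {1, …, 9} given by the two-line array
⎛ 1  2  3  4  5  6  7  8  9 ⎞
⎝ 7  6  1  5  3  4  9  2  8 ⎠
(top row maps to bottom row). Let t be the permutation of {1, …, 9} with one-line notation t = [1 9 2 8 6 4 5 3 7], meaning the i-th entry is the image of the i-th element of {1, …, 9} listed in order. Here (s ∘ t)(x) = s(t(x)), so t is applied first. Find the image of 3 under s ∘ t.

First apply t: t(3) = 2, then s(2) = 6. Thus (s ∘ t)(3) = 6.

6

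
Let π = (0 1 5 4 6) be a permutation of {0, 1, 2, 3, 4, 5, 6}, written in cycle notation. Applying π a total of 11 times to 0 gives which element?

1

0 lies in the 5-cycle (0 1 5 4 6).
Powers repeat with period 5 on this cycle, and 11 mod 5 = 1, so π^11(0) = π^1(0).
Advancing 1 step from 0: 0 → 1.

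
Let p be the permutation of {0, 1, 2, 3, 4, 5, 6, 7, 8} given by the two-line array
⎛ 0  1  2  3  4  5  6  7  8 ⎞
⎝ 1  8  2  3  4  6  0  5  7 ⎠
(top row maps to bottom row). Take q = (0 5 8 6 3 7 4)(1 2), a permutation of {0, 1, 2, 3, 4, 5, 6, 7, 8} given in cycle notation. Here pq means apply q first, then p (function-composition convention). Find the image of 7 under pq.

4

q(7) = 4, then p(4) = 4; composing gives (pq)(7) = 4.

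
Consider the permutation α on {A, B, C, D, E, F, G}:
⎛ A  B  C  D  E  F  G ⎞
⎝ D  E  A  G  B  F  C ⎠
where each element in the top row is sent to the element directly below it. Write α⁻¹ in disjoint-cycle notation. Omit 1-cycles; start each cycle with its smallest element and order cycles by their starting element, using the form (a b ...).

First write α in disjoint cycles: (A D G C)(B E).
Reversing each cycle (and rotating so the smallest element leads) gives α⁻¹ = (A C G D)(B E).

(A C G D)(B E)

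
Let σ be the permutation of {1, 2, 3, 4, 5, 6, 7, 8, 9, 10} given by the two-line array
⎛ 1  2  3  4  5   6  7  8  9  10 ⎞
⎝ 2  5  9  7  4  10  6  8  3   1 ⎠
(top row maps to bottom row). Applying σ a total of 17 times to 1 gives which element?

4

Tracing 1 → 2 → … returns to 1 after 7 steps, so 1 lies in a 7-cycle (1, 2, 5, 4, 7, 6, 10).
Powers repeat with period 7 on this cycle, and 17 mod 7 = 3, so σ^17(1) = σ^3(1).
Stepping 3 places around the cycle: 1 → 2 → 5 → 4.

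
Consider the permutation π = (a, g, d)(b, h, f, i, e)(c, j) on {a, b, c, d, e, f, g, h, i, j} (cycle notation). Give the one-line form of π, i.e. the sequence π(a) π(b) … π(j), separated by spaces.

Image by image: a→g, b→h, c→j, d→a, e→b, f→i, g→d, h→f, i→e, j→c.
Listing these in domain order gives g h j a b i d f e c.

g h j a b i d f e c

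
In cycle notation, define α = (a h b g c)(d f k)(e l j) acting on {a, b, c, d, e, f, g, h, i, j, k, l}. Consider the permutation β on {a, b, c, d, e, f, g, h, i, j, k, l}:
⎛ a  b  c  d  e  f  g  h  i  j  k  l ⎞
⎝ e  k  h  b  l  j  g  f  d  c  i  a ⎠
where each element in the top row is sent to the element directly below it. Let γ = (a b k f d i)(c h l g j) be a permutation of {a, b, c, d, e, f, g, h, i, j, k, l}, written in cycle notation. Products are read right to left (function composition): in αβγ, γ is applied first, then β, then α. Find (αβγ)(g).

a

(αβγ)(g) = α(β(γ(g))). γ(g) = j, then β(j) = c, then α(c) = a, so the result is a.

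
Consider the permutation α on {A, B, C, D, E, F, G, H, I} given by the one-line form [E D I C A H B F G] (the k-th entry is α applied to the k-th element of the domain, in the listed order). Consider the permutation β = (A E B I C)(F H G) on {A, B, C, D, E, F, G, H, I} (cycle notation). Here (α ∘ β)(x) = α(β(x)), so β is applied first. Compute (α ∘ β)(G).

β(G) = F, then α(F) = H; composing gives (α ∘ β)(G) = H.

H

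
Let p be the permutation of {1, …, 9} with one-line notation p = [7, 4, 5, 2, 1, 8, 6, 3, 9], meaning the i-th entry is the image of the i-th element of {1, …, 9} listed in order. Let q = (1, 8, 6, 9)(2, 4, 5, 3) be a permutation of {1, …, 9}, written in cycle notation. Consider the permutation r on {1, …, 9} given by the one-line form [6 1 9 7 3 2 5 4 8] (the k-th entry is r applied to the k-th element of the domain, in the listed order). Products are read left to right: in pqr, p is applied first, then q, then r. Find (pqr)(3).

9

Chase 3: p(3) = 5; q(5) = 3; r(3) = 9. Hence (pqr)(3) = 9.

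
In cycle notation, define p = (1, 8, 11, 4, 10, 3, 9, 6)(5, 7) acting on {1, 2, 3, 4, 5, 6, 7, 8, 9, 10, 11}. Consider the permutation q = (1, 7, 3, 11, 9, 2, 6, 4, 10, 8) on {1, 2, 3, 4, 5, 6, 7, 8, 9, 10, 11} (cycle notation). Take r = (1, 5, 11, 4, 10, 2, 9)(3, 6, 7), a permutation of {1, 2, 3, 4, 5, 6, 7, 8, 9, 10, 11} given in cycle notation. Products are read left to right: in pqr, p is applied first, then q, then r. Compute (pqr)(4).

8

(pqr)(4) = r(q(p(4))). p(4) = 10, then q(10) = 8, then r(8) = 8, so the result is 8.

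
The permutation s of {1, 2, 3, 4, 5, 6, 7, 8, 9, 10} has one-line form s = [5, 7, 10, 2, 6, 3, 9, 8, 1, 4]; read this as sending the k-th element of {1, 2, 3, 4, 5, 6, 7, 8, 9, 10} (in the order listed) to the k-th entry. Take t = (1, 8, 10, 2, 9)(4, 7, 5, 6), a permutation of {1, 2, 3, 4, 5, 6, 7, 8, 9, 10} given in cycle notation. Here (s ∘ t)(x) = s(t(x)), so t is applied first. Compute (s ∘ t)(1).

(s ∘ t)(1) = s(t(1)). t(1) = 8, then s(8) = 8. So (s ∘ t)(1) = 8.

8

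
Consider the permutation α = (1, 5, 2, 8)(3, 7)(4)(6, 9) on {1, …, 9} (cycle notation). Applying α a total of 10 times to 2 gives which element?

2 lies in the 4-cycle (1, 5, 2, 8).
On a 4-cycle, α^4 is the identity, so α^10 = α^2 there (10 ≡ 2 mod 4).
Stepping 2 places around the cycle: 2 → 8 → 1.

1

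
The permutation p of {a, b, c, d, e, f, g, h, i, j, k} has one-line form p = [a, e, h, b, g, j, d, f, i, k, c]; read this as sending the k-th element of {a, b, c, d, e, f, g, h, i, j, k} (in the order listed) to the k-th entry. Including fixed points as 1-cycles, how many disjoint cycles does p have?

4

The cycle decomposition is (a)(b, e, g, d)(c, h, f, j, k)(i), which has 4 cycles (counting 1-cycles).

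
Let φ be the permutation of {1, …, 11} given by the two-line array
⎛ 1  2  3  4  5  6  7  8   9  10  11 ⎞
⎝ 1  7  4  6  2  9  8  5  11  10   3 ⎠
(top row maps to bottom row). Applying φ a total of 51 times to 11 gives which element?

Tracing 11 → 3 → … returns to 11 after 5 steps, so 11 lies in a 5-cycle (3 4 6 9 11).
On a 5-cycle, φ^5 is the identity, so φ^51 = φ^1 there (51 ≡ 1 mod 5).
Advancing 1 step from 11: 11 → 3.

3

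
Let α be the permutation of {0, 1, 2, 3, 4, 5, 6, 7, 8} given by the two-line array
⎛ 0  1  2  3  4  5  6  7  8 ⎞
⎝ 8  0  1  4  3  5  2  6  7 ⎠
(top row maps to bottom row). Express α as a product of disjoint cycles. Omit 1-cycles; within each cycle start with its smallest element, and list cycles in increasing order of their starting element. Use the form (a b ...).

(0 8 7 6 2 1)(3 4)

Iterating α from 0 gives 0 → 8 → 7 → 6 → 2 → 1 → 0; that is the 6-cycle (0 8 7 6 2 1).
Continuing from each remaining unvisited element yields (0 8 7 6 2 1)(3 4).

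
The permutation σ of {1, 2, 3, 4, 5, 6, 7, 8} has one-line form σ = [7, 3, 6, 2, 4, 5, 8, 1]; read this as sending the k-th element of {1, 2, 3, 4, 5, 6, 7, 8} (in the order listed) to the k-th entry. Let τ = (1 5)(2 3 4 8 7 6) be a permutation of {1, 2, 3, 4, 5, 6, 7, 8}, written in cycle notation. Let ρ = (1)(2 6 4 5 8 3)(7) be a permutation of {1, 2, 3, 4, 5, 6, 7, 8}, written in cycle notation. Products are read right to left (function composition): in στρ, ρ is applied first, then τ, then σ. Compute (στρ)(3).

Apply the permutations in order: ρ(3) = 2, then τ(2) = 3, then σ(3) = 6. So (στρ)(3) = 6.

6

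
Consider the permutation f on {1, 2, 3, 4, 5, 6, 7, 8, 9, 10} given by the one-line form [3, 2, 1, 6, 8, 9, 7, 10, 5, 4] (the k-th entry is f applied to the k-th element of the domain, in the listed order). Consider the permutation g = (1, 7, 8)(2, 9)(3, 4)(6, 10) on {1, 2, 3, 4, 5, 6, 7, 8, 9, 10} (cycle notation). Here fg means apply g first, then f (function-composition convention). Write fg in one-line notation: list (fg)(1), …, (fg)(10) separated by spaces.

7 5 6 1 8 4 10 3 2 9

For each element, apply g then f: 1 → 7 → 7; 2 → 9 → 5; 3 → 4 → 6; 4 → 3 → 1; 5 → 5 → 8; 6 → 10 → 4; 7 → 8 → 10; 8 → 1 → 3; 9 → 2 → 2; 10 → 6 → 9.
So fg in one-line form is 7 5 6 1 8 4 10 3 2 9.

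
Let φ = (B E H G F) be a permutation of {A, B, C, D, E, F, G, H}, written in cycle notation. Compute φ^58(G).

E

G lies in the 5-cycle (B E H G F).
Since the cycle has length 5, φ^58 acts on it the same as φ^3 (58 mod 5 = 3).
Stepping 3 places around the cycle: G → F → B → E.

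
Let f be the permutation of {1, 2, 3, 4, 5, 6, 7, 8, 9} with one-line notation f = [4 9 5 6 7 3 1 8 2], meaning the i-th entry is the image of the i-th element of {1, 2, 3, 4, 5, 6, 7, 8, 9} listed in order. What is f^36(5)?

5

Tracing 5 → 7 → … returns to 5 after 6 steps, so 5 lies in a 6-cycle (1 4 6 3 5 7).
On a 6-cycle, f^6 is the identity, so f^36 = f^0 there (36 ≡ 0 mod 6).
So f^36(5) = 5.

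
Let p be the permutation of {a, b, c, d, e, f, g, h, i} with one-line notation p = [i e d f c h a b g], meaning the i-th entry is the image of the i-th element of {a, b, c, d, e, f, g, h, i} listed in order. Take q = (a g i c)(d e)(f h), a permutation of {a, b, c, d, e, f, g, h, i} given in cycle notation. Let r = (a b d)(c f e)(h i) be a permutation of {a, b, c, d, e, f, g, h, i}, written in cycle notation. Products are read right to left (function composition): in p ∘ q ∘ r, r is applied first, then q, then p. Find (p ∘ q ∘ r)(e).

i

Apply the permutations in order: r(e) = c, then q(c) = a, then p(a) = i. So (p ∘ q ∘ r)(e) = i.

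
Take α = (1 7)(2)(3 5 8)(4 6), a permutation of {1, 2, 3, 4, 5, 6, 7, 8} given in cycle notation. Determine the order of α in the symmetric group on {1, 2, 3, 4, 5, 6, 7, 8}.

6

The disjoint cycles have lengths 3, 2, 2, 1.
The order of α is the least common multiple of its cycle lengths: lcm(3, 2, 2) = 6.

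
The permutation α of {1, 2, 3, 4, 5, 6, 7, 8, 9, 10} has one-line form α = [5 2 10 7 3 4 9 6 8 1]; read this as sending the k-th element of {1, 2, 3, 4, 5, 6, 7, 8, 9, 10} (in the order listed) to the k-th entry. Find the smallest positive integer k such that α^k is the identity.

20

The disjoint-cycle form of α has cycle lengths 5, 4, 1.
The order is lcm(5, 4) = 20.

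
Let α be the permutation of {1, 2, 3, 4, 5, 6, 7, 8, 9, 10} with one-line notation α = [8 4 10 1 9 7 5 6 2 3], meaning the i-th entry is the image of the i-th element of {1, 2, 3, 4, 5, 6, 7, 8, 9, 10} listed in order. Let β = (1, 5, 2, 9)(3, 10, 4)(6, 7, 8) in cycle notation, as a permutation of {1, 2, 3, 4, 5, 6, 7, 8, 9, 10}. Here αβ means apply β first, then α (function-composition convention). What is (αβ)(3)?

(αβ)(3) = α(β(3)). β(3) = 10, then α(10) = 3. So (αβ)(3) = 3.

3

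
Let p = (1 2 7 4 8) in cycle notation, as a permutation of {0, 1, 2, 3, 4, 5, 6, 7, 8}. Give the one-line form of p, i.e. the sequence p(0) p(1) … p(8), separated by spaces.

Each element maps to the next entry in its cycle (wrapping to the front): 0↦0, 1↦2, 2↦7, 3↦3, 4↦8, 5↦5, 6↦6, 7↦4, 8↦1.
So the one-line form is 0 2 7 3 8 5 6 4 1.

0 2 7 3 8 5 6 4 1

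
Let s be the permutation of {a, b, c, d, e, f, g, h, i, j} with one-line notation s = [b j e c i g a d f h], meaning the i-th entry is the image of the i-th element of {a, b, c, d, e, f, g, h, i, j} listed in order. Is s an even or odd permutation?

In disjoint-cycle form the cycle lengths are 10.
A cycle of length ℓ contributes ℓ−1 transpositions, so s is a product of 9 transpositions — odd.

odd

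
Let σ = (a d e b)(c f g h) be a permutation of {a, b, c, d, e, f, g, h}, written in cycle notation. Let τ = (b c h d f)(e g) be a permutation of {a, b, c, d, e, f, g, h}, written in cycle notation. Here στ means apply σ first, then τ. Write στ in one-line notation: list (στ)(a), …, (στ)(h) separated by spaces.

f a b g c e d h

(στ)(x) = τ(σ(x)). Computing each image: τ(σ(a)) = τ(d) = f, τ(σ(b)) = τ(a) = a, τ(σ(c)) = τ(f) = b, τ(σ(d)) = τ(e) = g, τ(σ(e)) = τ(b) = c, τ(σ(f)) = τ(g) = e, τ(σ(g)) = τ(h) = d, τ(σ(h)) = τ(c) = h.
Hence στ = [f a b g c e d h].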